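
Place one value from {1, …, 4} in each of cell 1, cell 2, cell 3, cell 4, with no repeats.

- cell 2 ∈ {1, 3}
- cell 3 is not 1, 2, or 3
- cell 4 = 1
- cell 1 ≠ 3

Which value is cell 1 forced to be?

cell 3 must be 4 (only option left). Eliminate 4 elsewhere: cell 1.
cell 4 must be 1 (only option left). Eliminate 1 elsewhere: cell 1, cell 2.
So cell 1 = 2.

2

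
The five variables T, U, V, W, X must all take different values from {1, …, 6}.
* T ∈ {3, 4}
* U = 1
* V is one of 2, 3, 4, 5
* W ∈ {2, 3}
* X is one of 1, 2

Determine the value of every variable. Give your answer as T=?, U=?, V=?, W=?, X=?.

U's domain is down to {1}, so U = 1. Strike 1 from X.
That leaves X = 2. So V, W can't be 2.
W has just one choice, so W = 3. Eliminate 3 elsewhere: T, V.
T's domain is down to {4}, so T = 4. Remove 4 from V.
V's domain is down to {5}, so V = 5.

T=4, U=1, V=5, W=3, X=2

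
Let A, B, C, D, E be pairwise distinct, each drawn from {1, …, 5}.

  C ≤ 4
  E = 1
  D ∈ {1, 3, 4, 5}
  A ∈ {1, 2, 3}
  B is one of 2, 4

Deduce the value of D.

E's domain is down to {1}, so E = 1. Remove 1 from A, C, D.
The 4 still-open variables draw from only 4 values {2, 3, 4, 5}, so each is used; only D can be 5, hence D = 5.

5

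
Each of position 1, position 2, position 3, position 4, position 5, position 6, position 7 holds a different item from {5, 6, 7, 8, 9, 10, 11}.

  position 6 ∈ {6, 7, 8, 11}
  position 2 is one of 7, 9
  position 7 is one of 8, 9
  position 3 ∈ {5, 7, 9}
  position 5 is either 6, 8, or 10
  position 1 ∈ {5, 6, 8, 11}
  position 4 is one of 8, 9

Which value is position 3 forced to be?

5

The 7 variables draw from only 7 values {5, 6, 7, 8, 9, 10, 11}, so each is used; only position 5 can be 10, hence position 5 = 10.
position 4 and position 7 between them cover only {8, 9} — a naked pair. Remove those values from position 1, position 2, position 3, position 6.
position 2 has just one choice, so position 2 = 7. So position 3, position 6 can't be 7.
So position 3 = 5.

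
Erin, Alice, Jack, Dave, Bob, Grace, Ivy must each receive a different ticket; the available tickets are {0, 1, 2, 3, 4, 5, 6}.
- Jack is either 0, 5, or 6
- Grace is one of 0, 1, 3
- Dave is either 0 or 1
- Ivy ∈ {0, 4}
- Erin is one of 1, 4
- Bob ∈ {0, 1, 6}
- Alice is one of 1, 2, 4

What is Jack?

5

The 7 variables draw from only 7 values {0, 1, 2, 3, 4, 5, 6}, so each is used; only Alice can be 2, hence Alice = 2.
Among the 6 still-open variables, 3 fits only Grace (and all 6 values in {0, 1, 3, 4, 5, 6} must be used), so Grace = 3.
The 5 still-open variables together cover exactly {0, 1, 4, 5, 6} — 5 values for 5 variables — and 5 appears only in Jack's list, so Jack = 5.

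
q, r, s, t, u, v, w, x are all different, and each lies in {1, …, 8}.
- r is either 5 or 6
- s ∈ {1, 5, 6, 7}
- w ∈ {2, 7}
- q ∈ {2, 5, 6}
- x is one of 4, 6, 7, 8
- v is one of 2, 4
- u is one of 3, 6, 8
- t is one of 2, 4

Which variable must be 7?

w

Among the 8 variables, 1 fits only s (and all 8 values in {1, 2, 3, 4, 5, 6, 7, 8} must be used), so s = 1.
The 7 still-open variables draw from only 7 values {2, 3, 4, 5, 6, 7, 8}, so each is used; only u can be 3, hence u = 3.
The 6 still-open variables together cover exactly {2, 4, 5, 6, 7, 8} — 6 values for 6 variables — and 8 appears only in x's list, so x = 8.
The 5 still-open variables draw from only 5 values {2, 4, 5, 6, 7}, so each is used; only w can be 7, hence w = 7.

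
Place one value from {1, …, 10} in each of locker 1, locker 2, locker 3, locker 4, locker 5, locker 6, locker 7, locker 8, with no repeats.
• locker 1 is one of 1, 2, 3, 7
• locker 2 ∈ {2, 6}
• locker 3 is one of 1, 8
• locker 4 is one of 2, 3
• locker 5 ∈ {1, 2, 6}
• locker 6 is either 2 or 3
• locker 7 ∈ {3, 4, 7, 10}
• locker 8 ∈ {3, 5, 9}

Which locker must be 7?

locker 1

locker 4 and locker 6 between them cover only {2, 3} — a naked pair. Remove those values from locker 1, locker 2, locker 5, locker 7, locker 8.
That leaves locker 2 = 6. Eliminate 6 elsewhere: locker 5.
locker 5's domain is down to {1}, so locker 5 = 1. Remove 1 from locker 1, locker 3.
So 7 goes to locker 1.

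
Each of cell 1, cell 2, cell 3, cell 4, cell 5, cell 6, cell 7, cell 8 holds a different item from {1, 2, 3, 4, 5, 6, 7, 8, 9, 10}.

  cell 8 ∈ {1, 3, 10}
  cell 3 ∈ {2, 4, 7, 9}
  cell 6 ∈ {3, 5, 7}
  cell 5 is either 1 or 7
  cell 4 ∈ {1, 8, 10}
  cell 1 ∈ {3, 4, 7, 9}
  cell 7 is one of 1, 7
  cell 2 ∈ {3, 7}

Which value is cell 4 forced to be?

8

The 2 variables cell 5 and cell 7 are confined to {1, 7}, which locks those values in; drop them from cell 1, cell 2, cell 3, cell 4, cell 6, cell 8.
cell 2's domain is down to {3}, so cell 2 = 3. Eliminate 3 elsewhere: cell 1, cell 6, cell 8.
cell 6 has just one choice, so cell 6 = 5.
cell 8 must be 10 (only option left). So cell 4 can't be 10.
So cell 4 = 8.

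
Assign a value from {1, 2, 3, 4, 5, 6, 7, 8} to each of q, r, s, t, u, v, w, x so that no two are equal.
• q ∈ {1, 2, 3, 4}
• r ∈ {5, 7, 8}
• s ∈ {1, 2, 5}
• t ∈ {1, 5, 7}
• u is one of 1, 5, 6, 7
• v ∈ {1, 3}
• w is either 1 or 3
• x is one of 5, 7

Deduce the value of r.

The 8 variables draw from only 8 values {1, 2, 3, 4, 5, 6, 7, 8}, so each is used; only q can be 4, hence q = 4.
Among the 7 still-open variables, 2 fits only s (and all 7 values in {1, 2, 3, 5, 6, 7, 8} must be used), so s = 2.
Among the 6 still-open variables, 6 fits only u (and all 6 values in {1, 3, 5, 6, 7, 8} must be used), so u = 6.
The 5 still-open variables together cover exactly {1, 3, 5, 7, 8} — 5 values for 5 variables — and 8 appears only in r's list, so r = 8.

8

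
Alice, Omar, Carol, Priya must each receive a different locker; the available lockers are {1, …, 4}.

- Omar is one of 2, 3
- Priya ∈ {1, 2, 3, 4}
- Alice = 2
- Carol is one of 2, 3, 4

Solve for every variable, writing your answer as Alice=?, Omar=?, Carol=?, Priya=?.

Alice=2, Omar=3, Carol=4, Priya=1

Alice must be 2 (only option left). Eliminate 2 elsewhere: Omar, Carol, Priya.
Omar must be 3 (only option left). Eliminate 3 elsewhere: Carol, Priya.
Carol's domain is down to {4}, so Carol = 4. So Priya can't be 4.
Priya must be 1 (only option left).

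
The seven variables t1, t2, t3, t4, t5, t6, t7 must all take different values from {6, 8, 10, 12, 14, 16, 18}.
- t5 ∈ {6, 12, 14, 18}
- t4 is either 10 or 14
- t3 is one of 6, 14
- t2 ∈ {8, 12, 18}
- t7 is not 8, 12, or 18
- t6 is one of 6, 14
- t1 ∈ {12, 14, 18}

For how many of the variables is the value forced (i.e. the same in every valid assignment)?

The 7 variables together cover exactly {6, 8, 10, 12, 14, 16, 18} — 7 values for 7 variables — and 8 appears only in t2's list, so t2 = 8.
The 6 still-open variables together cover exactly {6, 10, 12, 14, 16, 18} — 6 values for 6 variables — and 16 appears only in t7's list, so t7 = 16.
Among the 5 still-open variables, 10 fits only t4 (and all 5 values in {6, 10, 12, 14, 18} must be used), so t4 = 10.
t3 and t6 between them cover only {6, 14} — a naked pair. Remove those values from t1, t5.
Determined: t2=8, t4=10, t7=16. The other variables each still have more than one consistent value. That makes 3.

3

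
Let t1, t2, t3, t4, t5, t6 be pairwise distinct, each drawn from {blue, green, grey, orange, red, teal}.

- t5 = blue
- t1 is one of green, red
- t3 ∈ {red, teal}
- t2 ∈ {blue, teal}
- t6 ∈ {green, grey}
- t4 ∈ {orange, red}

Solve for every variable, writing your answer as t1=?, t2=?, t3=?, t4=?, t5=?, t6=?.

t1=green, t2=teal, t3=red, t4=orange, t5=blue, t6=grey

t5's domain is down to {blue}, so t5 = blue. Remove blue from t2.
t2 must be teal (only option left). Remove teal from t3.
t3 must be red (only option left). Remove red from t1, t4.
t4 has just one choice, so t4 = orange.
t1 must be green (only option left). Remove green from t6.
That leaves t6 = grey.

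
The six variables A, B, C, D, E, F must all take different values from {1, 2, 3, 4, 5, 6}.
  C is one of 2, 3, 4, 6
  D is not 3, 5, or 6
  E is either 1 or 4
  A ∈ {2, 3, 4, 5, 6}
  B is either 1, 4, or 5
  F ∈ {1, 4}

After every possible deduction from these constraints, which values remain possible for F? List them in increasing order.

E and F between them cover only {1, 4} — a naked pair. Remove those values from A, B, C, D.
B's domain is down to {5}, so B = 5. So A can't be 5.
That leaves D = 2. Strike 2 from A, C.
No further eliminations apply; F can still be any of 1, 4.

1, 4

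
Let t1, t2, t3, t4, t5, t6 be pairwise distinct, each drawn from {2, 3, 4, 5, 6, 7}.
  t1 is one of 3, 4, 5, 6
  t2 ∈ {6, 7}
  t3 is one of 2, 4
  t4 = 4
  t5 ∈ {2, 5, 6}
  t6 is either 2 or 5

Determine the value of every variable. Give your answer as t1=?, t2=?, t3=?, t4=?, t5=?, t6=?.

t1=3, t2=7, t3=2, t4=4, t5=6, t6=5

t4's domain is down to {4}, so t4 = 4. Eliminate 4 elsewhere: t1, t3.
t3 must be 2 (only option left). Remove 2 from t5, t6.
t6 has just one choice, so t6 = 5. So t1, t5 can't be 5.
t5 has just one choice, so t5 = 6. Eliminate 6 elsewhere: t1, t2.
That leaves t1 = 3.
t2 must be 7 (only option left).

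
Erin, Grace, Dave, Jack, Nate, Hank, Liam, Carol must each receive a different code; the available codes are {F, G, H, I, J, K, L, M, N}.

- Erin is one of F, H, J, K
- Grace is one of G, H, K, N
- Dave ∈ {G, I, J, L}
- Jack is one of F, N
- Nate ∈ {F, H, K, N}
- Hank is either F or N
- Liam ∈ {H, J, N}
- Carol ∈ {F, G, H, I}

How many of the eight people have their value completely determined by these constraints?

3

The 8 variables together cover exactly {F, G, H, I, J, K, L, N} — 8 values for 8 variables — and L appears only in Dave's list, so Dave = L.
Among the 7 still-open variables, I fits only Carol (and all 7 values in {F, G, H, I, J, K, N} must be used), so Carol = I.
Among the 6 still-open variables, G fits only Grace (and all 6 values in {F, G, H, J, K, N} must be used), so Grace = G.
Jack and Hank share exactly the 2 values {F, N}; by pigeonhole those values go to them, so strike F, N from Erin, Nate, Liam.
Determined: Grace=G, Dave=L, Carol=I. The other people each still have more than one consistent value. That makes 3.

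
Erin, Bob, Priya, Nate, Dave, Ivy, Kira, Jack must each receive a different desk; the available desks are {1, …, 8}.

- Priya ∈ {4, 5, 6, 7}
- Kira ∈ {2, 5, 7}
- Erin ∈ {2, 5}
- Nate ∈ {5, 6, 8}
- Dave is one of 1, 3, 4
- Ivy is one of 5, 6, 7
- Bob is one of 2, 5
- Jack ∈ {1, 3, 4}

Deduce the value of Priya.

Among the 8 variables, 8 fits only Nate (and all 8 values in {1, 2, 3, 4, 5, 6, 7, 8} must be used), so Nate = 8.
The 2 variables Erin and Bob are confined to {2, 5}, which locks those values in; drop them from Priya, Ivy, Kira.
Kira has just one choice, so Kira = 7. So Priya, Ivy can't be 7.
Ivy has just one choice, so Ivy = 6. Remove 6 from Priya.
So Priya = 4.

4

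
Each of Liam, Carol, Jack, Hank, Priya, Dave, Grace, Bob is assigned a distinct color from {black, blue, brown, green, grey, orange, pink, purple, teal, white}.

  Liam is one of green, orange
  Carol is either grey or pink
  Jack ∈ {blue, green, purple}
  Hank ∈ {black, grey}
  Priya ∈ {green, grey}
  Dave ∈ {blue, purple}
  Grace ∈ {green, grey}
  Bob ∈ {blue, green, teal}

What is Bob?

teal

The 8 variables together cover exactly {black, blue, green, grey, orange, pink, purple, teal} — 8 values for 8 variables — and black appears only in Hank's list, so Hank = black.
The 7 still-open variables draw from only 7 values {blue, green, grey, orange, pink, purple, teal}, so each is used; only Liam can be orange, hence Liam = orange.
The 6 still-open variables draw from only 6 values {blue, green, grey, pink, purple, teal}, so each is used; only Carol can be pink, hence Carol = pink.
Among the 5 still-open variables, teal fits only Bob (and all 5 values in {blue, green, grey, purple, teal} must be used), so Bob = teal.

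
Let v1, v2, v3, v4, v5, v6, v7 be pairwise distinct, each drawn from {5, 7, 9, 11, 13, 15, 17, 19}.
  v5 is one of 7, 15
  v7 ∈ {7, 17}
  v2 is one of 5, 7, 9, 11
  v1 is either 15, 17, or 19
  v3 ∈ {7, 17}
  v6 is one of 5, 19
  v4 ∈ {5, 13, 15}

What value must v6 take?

5

v3 and v7 between them cover only {7, 17} — a naked pair. Remove those values from v1, v2, v5.
v5 must be 15 (only option left). Remove 15 from v1, v4.
v1 has just one choice, so v1 = 19. Remove 19 from v6.
So v6 = 5.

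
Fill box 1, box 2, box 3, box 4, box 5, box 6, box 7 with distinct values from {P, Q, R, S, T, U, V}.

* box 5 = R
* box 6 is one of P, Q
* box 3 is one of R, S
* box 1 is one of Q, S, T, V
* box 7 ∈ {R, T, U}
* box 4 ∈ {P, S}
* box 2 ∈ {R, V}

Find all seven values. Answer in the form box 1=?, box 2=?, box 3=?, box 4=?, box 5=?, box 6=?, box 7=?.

box 1=T, box 2=V, box 3=S, box 4=P, box 5=R, box 6=Q, box 7=U

box 5's domain is down to {R}, so box 5 = R. Strike R from box 2, box 3, box 7.
box 2's domain is down to {V}, so box 2 = V. Strike V from box 1.
box 3's domain is down to {S}, so box 3 = S. Remove S from box 1, box 4.
box 4 must be P (only option left). So box 6 can't be P.
box 6 has just one choice, so box 6 = Q. Remove Q from box 1.
box 1's domain is down to {T}, so box 1 = T. Remove T from box 7.
box 7 must be U (only option left).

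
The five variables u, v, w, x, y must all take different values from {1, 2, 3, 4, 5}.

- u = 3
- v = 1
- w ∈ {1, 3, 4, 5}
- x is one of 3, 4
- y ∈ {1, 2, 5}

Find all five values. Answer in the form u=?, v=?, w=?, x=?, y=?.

u=3, v=1, w=5, x=4, y=2

u must be 3 (only option left). So w, x can't be 3.
v has just one choice, so v = 1. Strike 1 from w, y.
x has just one choice, so x = 4. Eliminate 4 elsewhere: w.
w must be 5 (only option left). Strike 5 from y.
That leaves y = 2.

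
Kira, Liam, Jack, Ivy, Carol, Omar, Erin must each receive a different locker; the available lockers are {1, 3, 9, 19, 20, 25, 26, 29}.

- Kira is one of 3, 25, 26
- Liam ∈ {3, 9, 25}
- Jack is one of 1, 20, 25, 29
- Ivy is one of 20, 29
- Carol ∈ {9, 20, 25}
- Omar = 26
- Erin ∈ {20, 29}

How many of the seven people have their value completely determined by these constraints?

2

Omar's domain is down to {26}, so Omar = 26. Eliminate 26 elsewhere: Kira.
Among the 6 still-open variables, 1 fits only Jack (and all 6 values in {1, 3, 9, 20, 25, 29} must be used), so Jack = 1.
Ivy and Erin share exactly the 2 values {20, 29}; by pigeonhole those values go to them, so strike 20, 29 from Carol.
Determined: Jack=1, Omar=26. The other people each still have more than one consistent value. That makes 2.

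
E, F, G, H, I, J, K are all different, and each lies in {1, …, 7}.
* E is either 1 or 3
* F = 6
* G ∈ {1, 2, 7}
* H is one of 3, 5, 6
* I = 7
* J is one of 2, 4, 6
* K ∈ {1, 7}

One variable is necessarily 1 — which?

F has just one choice, so F = 6. Strike 6 from H, J.
I has just one choice, so I = 7. Remove 7 from G, K.
So 1 goes to K.

K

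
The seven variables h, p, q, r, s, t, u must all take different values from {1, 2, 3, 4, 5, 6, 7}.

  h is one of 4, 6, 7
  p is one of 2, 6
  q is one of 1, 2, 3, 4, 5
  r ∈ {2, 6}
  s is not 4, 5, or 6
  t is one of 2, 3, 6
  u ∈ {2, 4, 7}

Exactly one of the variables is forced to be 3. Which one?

t

The 7 variables draw from only 7 values {1, 2, 3, 4, 5, 6, 7}, so each is used; only q can be 5, hence q = 5.
The 6 still-open variables together cover exactly {1, 2, 3, 4, 6, 7} — 6 values for 6 variables — and 1 appears only in s's list, so s = 1.
Among the 5 still-open variables, 3 fits only t (and all 5 values in {2, 3, 4, 6, 7} must be used), so t = 3.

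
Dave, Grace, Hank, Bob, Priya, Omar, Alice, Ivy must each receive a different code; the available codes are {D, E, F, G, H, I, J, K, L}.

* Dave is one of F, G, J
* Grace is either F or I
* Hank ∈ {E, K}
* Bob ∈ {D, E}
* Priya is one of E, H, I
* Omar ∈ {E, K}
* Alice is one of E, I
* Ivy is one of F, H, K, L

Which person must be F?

Hank and Omar share exactly the 2 values {E, K}; by pigeonhole those values go to them, so strike E, K from Bob, Priya, Alice, Ivy.
That leaves Bob = D.
Alice's domain is down to {I}, so Alice = I. So Grace, Priya can't be I.
So F goes to Grace.

Grace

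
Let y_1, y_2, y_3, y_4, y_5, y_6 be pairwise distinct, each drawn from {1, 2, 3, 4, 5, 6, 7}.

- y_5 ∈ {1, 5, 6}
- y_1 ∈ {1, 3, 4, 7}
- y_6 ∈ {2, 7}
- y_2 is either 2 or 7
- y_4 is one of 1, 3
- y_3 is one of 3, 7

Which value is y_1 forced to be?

y_2 and y_6 between them cover only {2, 7} — a naked pair. Remove those values from y_1, y_3.
That leaves y_3 = 3. Eliminate 3 elsewhere: y_1, y_4.
y_4 must be 1 (only option left). So y_1, y_5 can't be 1.
So y_1 = 4.

4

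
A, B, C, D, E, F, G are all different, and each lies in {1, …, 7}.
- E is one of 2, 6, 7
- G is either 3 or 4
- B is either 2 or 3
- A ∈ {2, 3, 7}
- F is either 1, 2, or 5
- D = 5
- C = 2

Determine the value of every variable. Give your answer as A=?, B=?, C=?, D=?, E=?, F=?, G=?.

A=7, B=3, C=2, D=5, E=6, F=1, G=4

C must be 2 (only option left). Eliminate 2 elsewhere: A, B, E, F.
D has just one choice, so D = 5. Remove 5 from F.
F must be 1 (only option left).
B has just one choice, so B = 3. So A, G can't be 3.
G's domain is down to {4}, so G = 4.
A must be 7 (only option left). So E can't be 7.
E has just one choice, so E = 6.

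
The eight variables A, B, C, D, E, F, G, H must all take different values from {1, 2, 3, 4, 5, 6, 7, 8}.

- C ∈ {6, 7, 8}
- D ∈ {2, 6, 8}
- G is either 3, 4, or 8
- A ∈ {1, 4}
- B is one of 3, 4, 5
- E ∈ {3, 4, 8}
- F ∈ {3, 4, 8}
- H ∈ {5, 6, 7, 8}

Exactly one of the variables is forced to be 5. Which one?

The 8 variables draw from only 8 values {1, 2, 3, 4, 5, 6, 7, 8}, so each is used; only A can be 1, hence A = 1.
Among the 7 still-open variables, 2 fits only D (and all 7 values in {2, 3, 4, 5, 6, 7, 8} must be used), so D = 2.
The 3 variables E, F, G are confined to {3, 4, 8}, which locks those values in; drop them from B, C, H.
So 5 goes to B.

B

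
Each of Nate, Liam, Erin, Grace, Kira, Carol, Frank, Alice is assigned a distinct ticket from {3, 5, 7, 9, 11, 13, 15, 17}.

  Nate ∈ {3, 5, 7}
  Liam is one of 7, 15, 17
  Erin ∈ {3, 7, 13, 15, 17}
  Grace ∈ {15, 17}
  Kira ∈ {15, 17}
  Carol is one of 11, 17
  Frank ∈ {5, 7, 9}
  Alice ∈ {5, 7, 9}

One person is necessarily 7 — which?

Among the 8 variables, 11 fits only Carol (and all 8 values in {3, 5, 7, 9, 11, 13, 15, 17} must be used), so Carol = 11.
The 7 still-open variables draw from only 7 values {3, 5, 7, 9, 13, 15, 17}, so each is used; only Erin can be 13, hence Erin = 13.
Among the 6 still-open variables, 3 fits only Nate (and all 6 values in {3, 5, 7, 9, 15, 17} must be used), so Nate = 3.
Grace and Kira share exactly the 2 values {15, 17}; by pigeonhole those values go to them, so strike 15, 17 from Liam.

Liam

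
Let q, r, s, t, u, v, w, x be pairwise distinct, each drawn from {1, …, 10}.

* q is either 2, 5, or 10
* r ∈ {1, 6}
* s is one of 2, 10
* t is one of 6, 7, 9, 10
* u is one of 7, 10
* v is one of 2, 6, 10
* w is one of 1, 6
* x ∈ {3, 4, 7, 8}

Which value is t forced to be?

r and w share exactly the 2 values {1, 6}; by pigeonhole those values go to them, so strike 1, 6 from t, v.
s and v between them cover only {2, 10} — a naked pair. Remove those values from q, t, u.
q has just one choice, so q = 5.
u must be 7 (only option left). Strike 7 from t, x.
So t = 9.

9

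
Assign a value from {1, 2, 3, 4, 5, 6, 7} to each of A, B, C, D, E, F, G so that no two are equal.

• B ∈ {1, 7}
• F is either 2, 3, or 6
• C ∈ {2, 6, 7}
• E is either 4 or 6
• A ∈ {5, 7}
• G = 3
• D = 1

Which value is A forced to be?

5

D has just one choice, so D = 1. Eliminate 1 elsewhere: B.
G has just one choice, so G = 3. Eliminate 3 elsewhere: F.
B's domain is down to {7}, so B = 7. Remove 7 from A, C.
So A = 5.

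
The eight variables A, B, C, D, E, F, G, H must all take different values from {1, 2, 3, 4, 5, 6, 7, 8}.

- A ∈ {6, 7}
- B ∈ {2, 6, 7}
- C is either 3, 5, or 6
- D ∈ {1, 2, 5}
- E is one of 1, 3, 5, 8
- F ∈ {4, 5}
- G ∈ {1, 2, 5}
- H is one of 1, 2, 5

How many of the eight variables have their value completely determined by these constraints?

3

The 8 variables together cover exactly {1, 2, 3, 4, 5, 6, 7, 8} — 8 values for 8 variables — and 4 appears only in F's list, so F = 4.
The 7 still-open variables draw from only 7 values {1, 2, 3, 5, 6, 7, 8}, so each is used; only E can be 8, hence E = 8.
The 6 still-open variables together cover exactly {1, 2, 3, 5, 6, 7} — 6 values for 6 variables — and 3 appears only in C's list, so C = 3.
The 3 variables D, G, H are confined to {1, 2, 5}, which locks those values in; drop them from B.
Determined: C=3, E=8, F=4. The other variables each still have more than one consistent value. That makes 3.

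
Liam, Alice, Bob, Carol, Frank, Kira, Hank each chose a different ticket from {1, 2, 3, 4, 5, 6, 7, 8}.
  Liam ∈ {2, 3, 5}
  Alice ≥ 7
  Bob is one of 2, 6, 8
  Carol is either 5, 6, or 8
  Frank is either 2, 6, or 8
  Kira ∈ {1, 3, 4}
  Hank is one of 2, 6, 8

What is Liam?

3

Bob, Frank, Hank share exactly the 3 values {2, 6, 8}; by pigeonhole those values go to them, so strike 2, 6, 8 from Liam, Alice, Carol.
Alice has just one choice, so Alice = 7.
That leaves Carol = 5. Strike 5 from Liam.
So Liam = 3.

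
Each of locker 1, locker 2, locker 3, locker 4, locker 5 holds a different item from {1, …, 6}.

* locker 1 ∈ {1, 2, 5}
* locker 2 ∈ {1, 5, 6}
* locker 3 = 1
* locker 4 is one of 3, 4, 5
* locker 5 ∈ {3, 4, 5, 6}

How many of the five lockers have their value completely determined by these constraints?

1

locker 3 has just one choice, so locker 3 = 1. Strike 1 from locker 1, locker 2.
Determined: locker 3=1. The other lockers each still have more than one consistent value. That makes 1.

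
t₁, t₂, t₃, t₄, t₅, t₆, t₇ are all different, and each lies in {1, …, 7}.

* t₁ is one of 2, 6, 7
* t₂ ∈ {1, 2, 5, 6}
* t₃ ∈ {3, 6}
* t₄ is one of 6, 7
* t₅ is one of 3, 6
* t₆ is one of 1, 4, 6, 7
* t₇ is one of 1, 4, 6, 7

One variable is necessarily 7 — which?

t₄

The 7 variables draw from only 7 values {1, 2, 3, 4, 5, 6, 7}, so each is used; only t₂ can be 5, hence t₂ = 5.
The 6 still-open variables together cover exactly {1, 2, 3, 4, 6, 7} — 6 values for 6 variables — and 2 appears only in t₁'s list, so t₁ = 2.
t₃ and t₅ between them cover only {3, 6} — a naked pair. Remove those values from t₄, t₆, t₇.
So 7 goes to t₄.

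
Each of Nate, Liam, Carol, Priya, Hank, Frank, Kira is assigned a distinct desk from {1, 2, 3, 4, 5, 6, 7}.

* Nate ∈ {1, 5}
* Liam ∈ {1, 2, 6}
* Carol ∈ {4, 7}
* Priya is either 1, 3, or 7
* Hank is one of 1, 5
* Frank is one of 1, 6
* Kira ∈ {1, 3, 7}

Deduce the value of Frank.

Among the 7 variables, 2 fits only Liam (and all 7 values in {1, 2, 3, 4, 5, 6, 7} must be used), so Liam = 2.
The 6 still-open variables together cover exactly {1, 3, 4, 5, 6, 7} — 6 values for 6 variables — and 4 appears only in Carol's list, so Carol = 4.
Among the 5 still-open variables, 6 fits only Frank (and all 5 values in {1, 3, 5, 6, 7} must be used), so Frank = 6.

6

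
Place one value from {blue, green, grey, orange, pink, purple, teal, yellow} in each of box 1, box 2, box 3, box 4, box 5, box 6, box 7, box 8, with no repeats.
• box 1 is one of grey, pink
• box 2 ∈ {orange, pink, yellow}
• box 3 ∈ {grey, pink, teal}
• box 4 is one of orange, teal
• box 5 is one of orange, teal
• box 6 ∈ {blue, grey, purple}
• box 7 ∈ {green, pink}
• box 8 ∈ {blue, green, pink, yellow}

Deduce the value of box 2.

Among the 8 variables, purple fits only box 6 (and all 8 values in {blue, green, grey, orange, pink, purple, teal, yellow} must be used), so box 6 = purple.
The 7 still-open variables together cover exactly {blue, green, grey, orange, pink, teal, yellow} — 7 values for 7 variables — and blue appears only in box 8's list, so box 8 = blue.
The 6 still-open variables draw from only 6 values {green, grey, orange, pink, teal, yellow}, so each is used; only box 7 can be green, hence box 7 = green.
The 5 still-open variables draw from only 5 values {grey, orange, pink, teal, yellow}, so each is used; only box 2 can be yellow, hence box 2 = yellow.

yellow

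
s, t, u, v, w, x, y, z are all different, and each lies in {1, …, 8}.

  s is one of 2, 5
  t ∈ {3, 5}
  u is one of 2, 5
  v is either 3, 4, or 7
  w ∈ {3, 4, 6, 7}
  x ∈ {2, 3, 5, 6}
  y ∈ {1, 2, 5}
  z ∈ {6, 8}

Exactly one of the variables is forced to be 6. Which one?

x

The 8 variables draw from only 8 values {1, 2, 3, 4, 5, 6, 7, 8}, so each is used; only y can be 1, hence y = 1.
The 7 still-open variables together cover exactly {2, 3, 4, 5, 6, 7, 8} — 7 values for 7 variables — and 8 appears only in z's list, so z = 8.
The 2 variables s and u are confined to {2, 5}, which locks those values in; drop them from t, x.
That leaves t = 3. Eliminate 3 elsewhere: v, w, x.
So 6 goes to x.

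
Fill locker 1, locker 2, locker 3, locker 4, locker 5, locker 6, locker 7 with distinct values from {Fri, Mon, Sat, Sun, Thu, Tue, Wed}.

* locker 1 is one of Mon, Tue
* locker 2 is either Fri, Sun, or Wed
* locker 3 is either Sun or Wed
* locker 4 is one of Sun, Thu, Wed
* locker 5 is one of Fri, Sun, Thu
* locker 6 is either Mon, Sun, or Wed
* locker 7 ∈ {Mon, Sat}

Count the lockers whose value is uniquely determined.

3

The 7 variables draw from only 7 values {Fri, Mon, Sat, Sun, Thu, Tue, Wed}, so each is used; only locker 7 can be Sat, hence locker 7 = Sat.
The 6 still-open variables draw from only 6 values {Fri, Mon, Sun, Thu, Tue, Wed}, so each is used; only locker 1 can be Tue, hence locker 1 = Tue.
The 5 still-open variables draw from only 5 values {Fri, Mon, Sun, Thu, Wed}, so each is used; only locker 6 can be Mon, hence locker 6 = Mon.
Determined: locker 1=Tue, locker 6=Mon, locker 7=Sat. The other lockers each still have more than one consistent value. That makes 3.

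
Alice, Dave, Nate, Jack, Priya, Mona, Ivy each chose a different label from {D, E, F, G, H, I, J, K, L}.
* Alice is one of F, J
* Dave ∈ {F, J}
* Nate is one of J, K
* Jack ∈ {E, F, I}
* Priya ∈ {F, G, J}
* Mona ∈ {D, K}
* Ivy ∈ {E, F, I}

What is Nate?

K

The 7 variables draw from only 7 values {D, E, F, G, I, J, K}, so each is used; only Mona can be D, hence Mona = D.
The 6 still-open variables together cover exactly {E, F, G, I, J, K} — 6 values for 6 variables — and G appears only in Priya's list, so Priya = G.
The 5 still-open variables together cover exactly {E, F, I, J, K} — 5 values for 5 variables — and K appears only in Nate's list, so Nate = K.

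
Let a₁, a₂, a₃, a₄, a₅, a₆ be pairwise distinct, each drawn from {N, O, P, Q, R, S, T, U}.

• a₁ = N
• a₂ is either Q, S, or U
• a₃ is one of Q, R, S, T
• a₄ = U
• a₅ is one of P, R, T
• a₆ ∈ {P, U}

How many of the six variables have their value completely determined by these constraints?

3

a₁ must be N (only option left).
That leaves a₄ = U. Remove U from a₂, a₆.
a₆ must be P (only option left). Remove P from a₅.
Determined: a₁=N, a₄=U, a₆=P. The other variables each still have more than one consistent value. That makes 3.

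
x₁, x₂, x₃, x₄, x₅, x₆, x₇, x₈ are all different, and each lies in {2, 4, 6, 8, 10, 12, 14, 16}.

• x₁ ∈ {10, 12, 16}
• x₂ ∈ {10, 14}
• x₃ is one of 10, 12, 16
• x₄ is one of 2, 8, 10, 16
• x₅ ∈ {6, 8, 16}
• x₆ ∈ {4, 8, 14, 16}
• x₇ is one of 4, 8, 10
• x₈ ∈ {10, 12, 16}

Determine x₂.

The 8 variables together cover exactly {2, 4, 6, 8, 10, 12, 14, 16} — 8 values for 8 variables — and 2 appears only in x₄'s list, so x₄ = 2.
The 7 still-open variables together cover exactly {4, 6, 8, 10, 12, 14, 16} — 7 values for 7 variables — and 6 appears only in x₅'s list, so x₅ = 6.
x₁, x₃, x₈ share exactly the 3 values {10, 12, 16}; by pigeonhole those values go to them, so strike 10, 12, 16 from x₂, x₆, x₇.
So x₂ = 14.

14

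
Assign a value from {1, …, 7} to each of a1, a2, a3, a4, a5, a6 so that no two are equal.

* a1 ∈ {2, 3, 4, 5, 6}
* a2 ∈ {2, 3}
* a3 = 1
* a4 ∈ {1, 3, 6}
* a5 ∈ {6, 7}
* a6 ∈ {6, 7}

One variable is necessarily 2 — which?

a2

a3 has just one choice, so a3 = 1. Remove 1 from a4.
a5 and a6 share exactly the 2 values {6, 7}; by pigeonhole those values go to them, so strike 6, 7 from a1, a4.
a4's domain is down to {3}, so a4 = 3. Eliminate 3 elsewhere: a1, a2.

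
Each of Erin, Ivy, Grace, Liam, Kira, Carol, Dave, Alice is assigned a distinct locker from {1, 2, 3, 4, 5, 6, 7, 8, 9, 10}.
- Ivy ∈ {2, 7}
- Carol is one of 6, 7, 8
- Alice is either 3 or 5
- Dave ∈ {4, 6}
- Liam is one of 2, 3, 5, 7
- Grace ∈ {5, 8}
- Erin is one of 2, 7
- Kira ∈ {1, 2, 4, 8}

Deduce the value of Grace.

8

Among the 8 variables, 1 fits only Kira (and all 8 values in {1, 2, 3, 4, 5, 6, 7, 8} must be used), so Kira = 1.
The 7 still-open variables together cover exactly {2, 3, 4, 5, 6, 7, 8} — 7 values for 7 variables — and 4 appears only in Dave's list, so Dave = 4.
The 6 still-open variables draw from only 6 values {2, 3, 5, 6, 7, 8}, so each is used; only Carol can be 6, hence Carol = 6.
The 5 still-open variables draw from only 5 values {2, 3, 5, 7, 8}, so each is used; only Grace can be 8, hence Grace = 8.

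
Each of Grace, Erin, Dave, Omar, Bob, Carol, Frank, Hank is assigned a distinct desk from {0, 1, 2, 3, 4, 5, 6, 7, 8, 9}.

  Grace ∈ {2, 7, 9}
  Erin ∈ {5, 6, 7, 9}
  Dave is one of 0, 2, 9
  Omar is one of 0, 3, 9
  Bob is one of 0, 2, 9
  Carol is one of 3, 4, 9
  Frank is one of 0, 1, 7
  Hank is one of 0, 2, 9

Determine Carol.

4

The 3 variables Dave, Bob, Hank are confined to {0, 2, 9}, which locks those values in; drop them from Grace, Erin, Omar, Carol, Frank.
Grace's domain is down to {7}, so Grace = 7. Eliminate 7 elsewhere: Erin, Frank.
That leaves Omar = 3. Strike 3 from Carol.
So Carol = 4.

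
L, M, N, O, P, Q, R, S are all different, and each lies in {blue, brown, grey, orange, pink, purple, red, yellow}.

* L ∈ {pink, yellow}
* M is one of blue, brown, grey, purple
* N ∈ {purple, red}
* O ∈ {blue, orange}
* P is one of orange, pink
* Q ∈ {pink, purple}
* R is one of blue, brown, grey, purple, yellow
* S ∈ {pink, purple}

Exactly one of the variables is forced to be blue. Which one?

O

The 8 variables draw from only 8 values {blue, brown, grey, orange, pink, purple, red, yellow}, so each is used; only N can be red, hence N = red.
Q and S between them cover only {pink, purple} — a naked pair. Remove those values from L, M, P, R.
L has just one choice, so L = yellow. Eliminate yellow elsewhere: R.
P must be orange (only option left). Eliminate orange elsewhere: O.
So blue goes to O.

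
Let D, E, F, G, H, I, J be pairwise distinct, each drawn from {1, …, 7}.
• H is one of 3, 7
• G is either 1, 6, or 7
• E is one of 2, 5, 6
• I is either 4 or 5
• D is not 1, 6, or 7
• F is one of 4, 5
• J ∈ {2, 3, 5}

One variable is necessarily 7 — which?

Among the 7 variables, 1 fits only G (and all 7 values in {1, 2, 3, 4, 5, 6, 7} must be used), so G = 1.
Among the 6 still-open variables, 6 fits only E (and all 6 values in {2, 3, 4, 5, 6, 7} must be used), so E = 6.
The 5 still-open variables together cover exactly {2, 3, 4, 5, 7} — 5 values for 5 variables — and 7 appears only in H's list, so H = 7.

H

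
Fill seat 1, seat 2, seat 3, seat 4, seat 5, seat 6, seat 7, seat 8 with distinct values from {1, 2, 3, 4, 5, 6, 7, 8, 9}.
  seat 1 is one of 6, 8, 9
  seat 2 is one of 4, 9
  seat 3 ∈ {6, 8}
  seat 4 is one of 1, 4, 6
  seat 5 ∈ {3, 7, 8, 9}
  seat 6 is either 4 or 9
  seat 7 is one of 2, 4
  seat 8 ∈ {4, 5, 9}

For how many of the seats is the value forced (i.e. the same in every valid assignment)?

The 2 variables seat 2 and seat 6 are confined to {4, 9}, which locks those values in; drop them from seat 1, seat 4, seat 5, seat 7, seat 8.
seat 7 has just one choice, so seat 7 = 2.
seat 8 has just one choice, so seat 8 = 5.
seat 1 and seat 3 share exactly the 2 values {6, 8}; by pigeonhole those values go to them, so strike 6, 8 from seat 4, seat 5.
seat 4 has just one choice, so seat 4 = 1.
Determined: seat 4=1, seat 7=2, seat 8=5. The other seats each still have more than one consistent value. That makes 3.

3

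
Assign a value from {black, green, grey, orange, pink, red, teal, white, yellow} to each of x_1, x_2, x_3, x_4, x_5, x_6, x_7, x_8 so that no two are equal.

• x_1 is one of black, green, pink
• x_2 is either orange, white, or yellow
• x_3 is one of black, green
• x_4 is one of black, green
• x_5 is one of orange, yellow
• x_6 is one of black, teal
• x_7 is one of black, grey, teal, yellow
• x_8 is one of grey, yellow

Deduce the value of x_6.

The 8 variables together cover exactly {black, green, grey, orange, pink, teal, white, yellow} — 8 values for 8 variables — and pink appears only in x_1's list, so x_1 = pink.
Among the 7 still-open variables, white fits only x_2 (and all 7 values in {black, green, grey, orange, teal, white, yellow} must be used), so x_2 = white.
Among the 6 still-open variables, orange fits only x_5 (and all 6 values in {black, green, grey, orange, teal, yellow} must be used), so x_5 = orange.
x_3 and x_4 share exactly the 2 values {black, green}; by pigeonhole those values go to them, so strike black, green from x_6, x_7.
So x_6 = teal.

teal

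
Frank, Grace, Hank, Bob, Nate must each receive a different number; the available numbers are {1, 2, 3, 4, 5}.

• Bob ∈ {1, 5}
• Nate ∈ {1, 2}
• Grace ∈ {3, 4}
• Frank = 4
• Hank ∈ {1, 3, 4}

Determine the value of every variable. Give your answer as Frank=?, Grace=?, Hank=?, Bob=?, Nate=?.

Frank must be 4 (only option left). Strike 4 from Grace, Hank.
Grace has just one choice, so Grace = 3. Eliminate 3 elsewhere: Hank.
That leaves Hank = 1. Strike 1 from Bob, Nate.
Bob must be 5 (only option left).
Nate must be 2 (only option left).

Frank=4, Grace=3, Hank=1, Bob=5, Nate=2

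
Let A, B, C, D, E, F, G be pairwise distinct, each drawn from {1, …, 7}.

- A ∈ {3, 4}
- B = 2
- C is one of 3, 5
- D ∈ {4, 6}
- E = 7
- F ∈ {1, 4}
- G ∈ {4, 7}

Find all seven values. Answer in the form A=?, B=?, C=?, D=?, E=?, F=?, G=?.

B has just one choice, so B = 2.
E's domain is down to {7}, so E = 7. Remove 7 from G.
G has just one choice, so G = 4. Remove 4 from A, D, F.
A must be 3 (only option left). Eliminate 3 elsewhere: C.
C's domain is down to {5}, so C = 5.
D's domain is down to {6}, so D = 6.
F's domain is down to {1}, so F = 1.

A=3, B=2, C=5, D=6, E=7, F=1, G=4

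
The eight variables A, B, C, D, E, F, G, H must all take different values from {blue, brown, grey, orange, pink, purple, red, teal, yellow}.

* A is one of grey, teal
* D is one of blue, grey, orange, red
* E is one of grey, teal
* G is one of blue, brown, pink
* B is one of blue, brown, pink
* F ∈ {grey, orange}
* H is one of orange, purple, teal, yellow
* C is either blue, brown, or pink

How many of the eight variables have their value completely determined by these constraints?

A and E share exactly the 2 values {grey, teal}; by pigeonhole those values go to them, so strike grey, teal from D, F, H.
F must be orange (only option left). Remove orange from D, H.
B, C, G between them cover only {blue, brown, pink} — a naked triple. Remove those values from D.
D must be red (only option left).
Determined: D=red, F=orange. The other variables each still have more than one consistent value. That makes 2.

2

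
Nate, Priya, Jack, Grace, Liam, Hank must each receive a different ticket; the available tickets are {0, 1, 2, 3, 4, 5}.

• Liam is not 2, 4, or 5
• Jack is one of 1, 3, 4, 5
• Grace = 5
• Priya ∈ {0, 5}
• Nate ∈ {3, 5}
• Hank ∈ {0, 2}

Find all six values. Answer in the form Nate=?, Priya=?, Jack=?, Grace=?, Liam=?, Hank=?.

Nate=3, Priya=0, Jack=4, Grace=5, Liam=1, Hank=2

Grace must be 5 (only option left). Strike 5 from Nate, Priya, Jack.
Nate has just one choice, so Nate = 3. Remove 3 from Jack, Liam.
That leaves Priya = 0. Eliminate 0 elsewhere: Liam, Hank.
Liam must be 1 (only option left). Remove 1 from Jack.
That leaves Hank = 2.
That leaves Jack = 4.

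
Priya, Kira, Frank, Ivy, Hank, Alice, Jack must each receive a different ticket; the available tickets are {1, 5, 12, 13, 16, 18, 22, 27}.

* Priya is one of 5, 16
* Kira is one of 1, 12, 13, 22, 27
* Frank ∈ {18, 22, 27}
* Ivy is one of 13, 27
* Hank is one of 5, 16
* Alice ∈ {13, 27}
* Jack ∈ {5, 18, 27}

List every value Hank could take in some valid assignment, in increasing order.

5, 16

Priya and Hank share exactly the 2 values {5, 16}; by pigeonhole those values go to them, so strike 5, 16 from Jack.
The 2 variables Ivy and Alice are confined to {13, 27}, which locks those values in; drop them from Kira, Frank, Jack.
Jack has just one choice, so Jack = 18. Strike 18 from Frank.
That leaves Frank = 22. Strike 22 from Kira.
No further eliminations apply; Hank can still be any of 5, 16.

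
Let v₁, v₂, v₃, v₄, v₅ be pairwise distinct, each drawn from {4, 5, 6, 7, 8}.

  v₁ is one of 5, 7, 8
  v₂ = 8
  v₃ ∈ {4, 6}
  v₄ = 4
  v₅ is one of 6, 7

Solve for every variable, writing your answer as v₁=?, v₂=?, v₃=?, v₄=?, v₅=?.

v₁=5, v₂=8, v₃=6, v₄=4, v₅=7

v₂'s domain is down to {8}, so v₂ = 8. So v₁ can't be 8.
v₄ must be 4 (only option left). Strike 4 from v₃.
v₃'s domain is down to {6}, so v₃ = 6. Strike 6 from v₅.
v₅'s domain is down to {7}, so v₅ = 7. Eliminate 7 elsewhere: v₁.
That leaves v₁ = 5.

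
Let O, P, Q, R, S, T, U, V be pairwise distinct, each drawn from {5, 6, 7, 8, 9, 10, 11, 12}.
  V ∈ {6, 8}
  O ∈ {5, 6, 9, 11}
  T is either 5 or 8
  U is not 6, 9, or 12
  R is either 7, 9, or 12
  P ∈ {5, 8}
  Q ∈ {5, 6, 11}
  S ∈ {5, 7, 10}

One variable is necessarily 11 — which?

Q

The 8 variables draw from only 8 values {5, 6, 7, 8, 9, 10, 11, 12}, so each is used; only R can be 12, hence R = 12.
The 7 still-open variables together cover exactly {5, 6, 7, 8, 9, 10, 11} — 7 values for 7 variables — and 9 appears only in O's list, so O = 9.
P and T share exactly the 2 values {5, 8}; by pigeonhole those values go to them, so strike 5, 8 from Q, S, U, V.
V's domain is down to {6}, so V = 6. Eliminate 6 elsewhere: Q.
So 11 goes to Q.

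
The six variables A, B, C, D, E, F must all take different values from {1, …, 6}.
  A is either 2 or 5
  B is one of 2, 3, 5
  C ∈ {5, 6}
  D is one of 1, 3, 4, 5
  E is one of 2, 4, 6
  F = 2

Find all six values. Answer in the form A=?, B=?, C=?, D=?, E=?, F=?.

A=5, B=3, C=6, D=1, E=4, F=2

F must be 2 (only option left). Strike 2 from A, B, E.
That leaves A = 5. Eliminate 5 elsewhere: B, C, D.
B must be 3 (only option left). Remove 3 from D.
C has just one choice, so C = 6. Remove 6 from E.
That leaves E = 4. Strike 4 from D.
That leaves D = 1.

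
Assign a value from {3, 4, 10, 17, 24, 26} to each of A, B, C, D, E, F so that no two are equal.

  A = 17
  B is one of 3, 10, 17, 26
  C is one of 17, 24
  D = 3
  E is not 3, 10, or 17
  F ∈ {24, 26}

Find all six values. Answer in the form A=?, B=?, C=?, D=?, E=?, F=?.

A must be 17 (only option left). So B, C can't be 17.
C must be 24 (only option left). Remove 24 from E, F.
D must be 3 (only option left). Strike 3 from B.
F's domain is down to {26}, so F = 26. Eliminate 26 elsewhere: B, E.
B has just one choice, so B = 10.
E has just one choice, so E = 4.

A=17, B=10, C=24, D=3, E=4, F=26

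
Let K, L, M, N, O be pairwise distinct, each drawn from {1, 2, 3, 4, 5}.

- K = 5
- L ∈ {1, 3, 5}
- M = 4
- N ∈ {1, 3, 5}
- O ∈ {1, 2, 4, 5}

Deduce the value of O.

2

K's domain is down to {5}, so K = 5. Strike 5 from L, N, O.
M has just one choice, so M = 4. So O can't be 4.
The 3 still-open variables draw from only 3 values {1, 2, 3}, so each is used; only O can be 2, hence O = 2.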